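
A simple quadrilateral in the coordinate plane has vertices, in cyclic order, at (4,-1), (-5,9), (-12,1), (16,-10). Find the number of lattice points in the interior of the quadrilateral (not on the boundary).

Using the shoelace formula, 2A = |(4·9 − (-5)·(-1)) + ((-5)·1 − (-12)·9) + ((-12)·(-10) − 16·1) + (16·(-1) − 4·(-10))| = 262, so the area is 131.
Summing gcd(|Δx|,|Δy|) over the edges gives the boundary count: gcd(9,10) + gcd(7,8) + gcd(28,11) + gcd(12,9) = 1+1+1+3 = 6.
Pick's theorem gives I = A − B/2 + 1 = 131 − 6/2 + 1 = 129.

129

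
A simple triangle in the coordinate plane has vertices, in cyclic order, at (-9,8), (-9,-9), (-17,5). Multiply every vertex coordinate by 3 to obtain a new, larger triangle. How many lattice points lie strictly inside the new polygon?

583

The shoelace formula gives twice the area as |((-9)·(-9) − (-9)·8) + ((-9)·5 − (-17)·(-9)) + ((-17)·8 − (-9)·5)| = 136, so the area is 68.
Summing gcd(|Δx|,|Δy|) over the edges gives the boundary count: gcd(0,17) + gcd(8,14) + gcd(8,3) = 17+2+1 = 20.
Scaling by 3 multiplies the area by 3² = 9 (so the new area is 612) and multiplies the boundary lattice-point count by 3, giving 60.
By Pick's theorem, the interior count of the dilated polygon is 612 − 60/2 + 1 = 583.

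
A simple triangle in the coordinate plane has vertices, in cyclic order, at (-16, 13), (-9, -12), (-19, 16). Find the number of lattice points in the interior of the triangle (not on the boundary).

Using the shoelace formula, 2A = |((-16)·(-12) − (-9)·13) + ((-9)·16 − (-19)·(-12)) + ((-19)·13 − (-16)·16)| = 54, so the area is 27.
Summing gcd(|Δx|,|Δy|) over the edges gives the boundary count: gcd(7,25) + gcd(10,28) + gcd(3,3) = 1+2+3 = 6.
Pick's theorem gives I = A − B/2 + 1 = 27 − 6/2 + 1 = 25.

25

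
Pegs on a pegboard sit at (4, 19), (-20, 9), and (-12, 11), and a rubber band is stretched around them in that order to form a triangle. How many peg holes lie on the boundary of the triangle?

Along each edge there are gcd(|Δx|,|Δy|)+1 lattice points, so counting each shared vertex once the boundary has gcd(24,10) + gcd(8,2) + gcd(16,8) = 2+2+8 = 12.

12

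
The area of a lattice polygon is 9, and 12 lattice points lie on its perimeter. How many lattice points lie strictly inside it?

4

Pick's theorem A = I + B/2 − 1 rearranges to I = A − B/2 + 1 = 9 − 12/2 + 1 = 4.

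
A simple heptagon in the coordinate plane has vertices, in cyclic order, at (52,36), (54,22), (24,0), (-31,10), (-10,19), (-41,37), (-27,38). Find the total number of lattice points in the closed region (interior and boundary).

Using the shoelace formula, 2A = |[52·22 − 54·36] + [54·0 − 24·22] + [24·10 − (-31)·0] + [(-31)·19 − (-10)·10] + [(-10)·37 − (-41)·19] + [(-41)·38 − (-27)·37] + [(-27)·36 − 52·38]| = 4675, so the area is 2337.5.
Summing gcd(|Δx|,|Δy|) over the edges gives the boundary count: gcd(2,14) + gcd(30,22) + gcd(55,10) + gcd(21,9) + gcd(31,18) + gcd(14,1) + gcd(79,2) = 2+2+5+3+1+1+1 = 15.
Pick's theorem gives I = A − B/2 + 1 = 2337.5 − 15/2 + 1 = 2331, so the closed region contains I + B = 2331 + 15 = 2346 lattice points.

2346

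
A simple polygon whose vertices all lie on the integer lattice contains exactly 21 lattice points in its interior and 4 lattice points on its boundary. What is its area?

22

Pick's theorem states A = I + B/2 − 1, so A = 21 + 4/2 − 1 = 22.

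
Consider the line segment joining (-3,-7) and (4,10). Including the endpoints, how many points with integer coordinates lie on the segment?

2

The number of lattice points on a segment between lattice points is gcd(|Δx|,|Δy|) + 1 = gcd(7,17) + 1 = 1 + 1 = 2.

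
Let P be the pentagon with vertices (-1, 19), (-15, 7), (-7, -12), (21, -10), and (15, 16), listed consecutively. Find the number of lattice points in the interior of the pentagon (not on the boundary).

805

By the shoelace formula, twice the signed area is |((-1)·7 − (-15)·19) + ((-15)·(-12) − (-7)·7) + ((-7)·(-10) − 21·(-12)) + (21·16 − 15·(-10)) + (15·19 − (-1)·16)| = 1616, so the area is 808.
Along each edge there are gcd(|Δx|,|Δy|)+1 lattice points, so counting each shared vertex once the boundary has gcd(14,12) + gcd(8,19) + gcd(28,2) + gcd(6,26) + gcd(16,3) = 2+1+2+2+1 = 8.
By Pick's theorem A = I + B/2 − 1, so I = 808 − 8/2 + 1 = 805.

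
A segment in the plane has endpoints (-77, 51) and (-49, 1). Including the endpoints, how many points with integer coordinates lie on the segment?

3

The number of lattice points on a segment between lattice points is gcd(|Δx|,|Δy|) + 1 = gcd(28,50) + 1 = 2 + 1 = 3.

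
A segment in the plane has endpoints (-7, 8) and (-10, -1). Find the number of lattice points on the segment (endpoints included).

The number of lattice points on a segment between lattice points is gcd(|Δx|,|Δy|) + 1 = gcd(3,9) + 1 = 3 + 1 = 4.

4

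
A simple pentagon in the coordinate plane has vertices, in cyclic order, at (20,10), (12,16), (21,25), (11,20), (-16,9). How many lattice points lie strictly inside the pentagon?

186

By the shoelace formula, twice the signed area is |[20·16 − 12·10] + [12·25 − 21·16] + [21·20 − 11·25] + [11·9 − (-16)·20] + [(-16)·10 − 20·9]| = 388, so the area is 194.
The number of boundary lattice points is Σ gcd(|Δx|,|Δy|) = gcd(8,6) + gcd(9,9) + gcd(10,5) + gcd(27,11) + gcd(36,1) = 2+9+5+1+1 = 18.
Pick's theorem gives I = A − B/2 + 1 = 194 − 18/2 + 1 = 186.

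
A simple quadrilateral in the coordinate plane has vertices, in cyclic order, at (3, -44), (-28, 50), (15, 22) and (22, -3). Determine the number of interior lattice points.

1967

Using the shoelace formula, 2A = |[3·50 − (-28)·(-44)] + [(-28)·22 − 15·50] + [15·(-3) − 22·22] + [22·(-44) − 3·(-3)]| = 3936, so the area is 1968.
The number of boundary lattice points is Σ gcd(|Δx|,|Δy|) = gcd(31,94) + gcd(43,28) + gcd(7,25) + gcd(19,41) = 1+1+1+1 = 4.
By Pick's theorem A = I + B/2 − 1, so I = 1968 − 4/2 + 1 = 1967.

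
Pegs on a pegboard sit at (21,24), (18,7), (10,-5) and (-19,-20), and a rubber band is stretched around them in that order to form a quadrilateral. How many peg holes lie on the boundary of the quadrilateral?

10

The number of boundary lattice points is Σ gcd(|Δx|,|Δy|) = gcd(3,17) + gcd(8,12) + gcd(29,15) + gcd(40,44) = 1+4+1+4 = 10.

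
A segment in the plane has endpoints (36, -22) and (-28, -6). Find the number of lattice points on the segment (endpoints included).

17

The number of lattice points on a segment between lattice points is gcd(|Δx|,|Δy|) + 1 = gcd(64,16) + 1 = 16 + 1 = 17.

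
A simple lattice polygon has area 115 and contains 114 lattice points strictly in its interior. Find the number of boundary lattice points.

Pick's theorem gives A = I + B/2 − 1, so B = 2(A − I + 1) = 2(115 − 114 + 1) = 4.

4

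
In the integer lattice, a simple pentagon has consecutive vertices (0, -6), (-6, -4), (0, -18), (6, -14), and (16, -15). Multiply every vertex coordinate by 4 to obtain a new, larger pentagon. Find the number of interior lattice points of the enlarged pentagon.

1729

Using the shoelace formula, 2A = |(0·(-4) − (-6)·(-6)) + ((-6)·(-18) − 0·(-4)) + (0·(-14) − 6·(-18)) + (6·(-15) − 16·(-14)) + (16·(-6) − 0·(-15))| = 218, so the area is 109.
The number of boundary lattice points is Σ gcd(|Δx|,|Δy|) = gcd(6,2) + gcd(6,14) + gcd(6,4) + gcd(10,1) + gcd(16,9) = 2+2+2+1+1 = 8.
Scaling by 4 multiplies the area by 4² = 16 (so the new area is 1744) and multiplies the boundary lattice-point count by 4, giving 32.
By Pick's theorem, the interior count of the dilated polygon is 1744 − 32/2 + 1 = 1729.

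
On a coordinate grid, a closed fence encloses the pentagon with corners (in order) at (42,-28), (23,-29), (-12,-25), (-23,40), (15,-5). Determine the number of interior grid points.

1622

By the shoelace formula, twice the signed area is |[42·(-29) − 23·(-28)] + [23·(-25) − (-12)·(-29)] + [(-12)·40 − (-23)·(-25)] + [(-23)·(-5) − 15·40] + [15·(-28) − 42·(-5)]| = 3247, so the area is 1623.5.
Along each edge there are gcd(|Δx|,|Δy|)+1 lattice points, so counting each shared vertex once the boundary has gcd(19,1) + gcd(35,4) + gcd(11,65) + gcd(38,45) + gcd(27,23) = 1+1+1+1+1 = 5.
By Pick's theorem A = I + B/2 − 1, so I = 1623.5 − 5/2 + 1 = 1622.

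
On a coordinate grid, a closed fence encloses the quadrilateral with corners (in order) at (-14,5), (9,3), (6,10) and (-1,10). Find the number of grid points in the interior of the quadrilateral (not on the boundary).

91

By the shoelace formula, twice the signed area is |[(-14)·3 − 9·5] + [9·10 − 6·3] + [6·10 − (-1)·10] + [(-1)·5 − (-14)·10]| = 190, so the area is 95.
Along each edge there are gcd(|Δx|,|Δy|)+1 lattice points, so counting each shared vertex once the boundary has gcd(23,2) + gcd(3,7) + gcd(7,0) + gcd(13,5) = 1+1+7+1 = 10.
Pick's theorem gives I = A − B/2 + 1 = 95 − 10/2 + 1 = 91.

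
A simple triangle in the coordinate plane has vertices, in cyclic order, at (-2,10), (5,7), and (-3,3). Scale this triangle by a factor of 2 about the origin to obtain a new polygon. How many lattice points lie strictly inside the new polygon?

The shoelace formula gives twice the area as |[(-2)·7 − 5·10] + [5·3 − (-3)·7] + [(-3)·10 − (-2)·3]| = 52, so the area is 26.
Summing gcd(|Δx|,|Δy|) over the edges gives the boundary count: gcd(7,3) + gcd(8,4) + gcd(1,7) = 1+4+1 = 6.
Scaling by 2 multiplies the area by 2² = 4 (so the new area is 104) and multiplies the boundary lattice-point count by 2, giving 12.
By Pick's theorem, the interior count of the dilated polygon is 104 − 12/2 + 1 = 99.

99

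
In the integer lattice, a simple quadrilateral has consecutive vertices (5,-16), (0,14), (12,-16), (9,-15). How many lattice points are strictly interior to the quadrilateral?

96

The shoelace formula gives twice the area as |[5·14 − 0·(-16)] + [0·(-16) − 12·14] + [12·(-15) − 9·(-16)] + [9·(-16) − 5·(-15)]| = 203, so the area is 203/2.
Summing gcd(|Δx|,|Δy|) over the edges gives the boundary count: gcd(5,30) + gcd(12,30) + gcd(3,1) + gcd(4,1) = 5+6+1+1 = 13.
By Pick's theorem A = I + B/2 − 1, so I = 203/2 − 13/2 + 1 = 96.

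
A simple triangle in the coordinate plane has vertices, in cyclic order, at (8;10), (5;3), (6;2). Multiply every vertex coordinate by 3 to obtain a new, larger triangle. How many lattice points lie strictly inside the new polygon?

The shoelace formula gives twice the area as |(8·3 − 5·10) + (5·2 − 6·3) + (6·10 − 8·2)| = 10, so the area is 5.
Summing gcd(|Δx|,|Δy|) over the edges gives the boundary count: gcd(3,7) + gcd(1,1) + gcd(2,8) = 1+1+2 = 4.
Scaling by 3 multiplies the area by 3² = 9 (so the new area is 45) and multiplies the boundary lattice-point count by 3, giving 12.
By Pick's theorem, the interior count of the dilated polygon is 45 − 12/2 + 1 = 40.

40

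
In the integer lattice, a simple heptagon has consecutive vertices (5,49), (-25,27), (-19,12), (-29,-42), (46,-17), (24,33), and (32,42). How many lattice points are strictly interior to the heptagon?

4173

The shoelace formula gives twice the area as |[5·27 − (-25)·49] + [(-25)·12 − (-19)·27] + [(-19)·(-42) − (-29)·12] + [(-29)·(-17) − 46·(-42)] + [46·33 − 24·(-17)] + [24·42 − 32·33] + [32·49 − 5·42]| = 8380, so the area is 4190.
The number of boundary lattice points is Σ gcd(|Δx|,|Δy|) = gcd(30,22) + gcd(6,15) + gcd(10,54) + gcd(75,25) + gcd(22,50) + gcd(8,9) + gcd(27,7) = 2+3+2+25+2+1+1 = 36.
By Pick's theorem A = I + B/2 − 1, so I = 4190 − 36/2 + 1 = 4173.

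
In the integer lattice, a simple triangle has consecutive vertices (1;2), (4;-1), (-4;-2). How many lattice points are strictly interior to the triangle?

By the shoelace formula, twice the signed area is |(1·(-1) − 4·2) + (4·(-2) − (-4)·(-1)) + ((-4)·2 − 1·(-2))| = 27, so the area is 27/2.
The number of boundary lattice points is Σ gcd(|Δx|,|Δy|) = gcd(3,3) + gcd(8,1) + gcd(5,4) = 3+1+1 = 5.
Pick's theorem gives I = A − B/2 + 1 = 27/2 − 5/2 + 1 = 12.

12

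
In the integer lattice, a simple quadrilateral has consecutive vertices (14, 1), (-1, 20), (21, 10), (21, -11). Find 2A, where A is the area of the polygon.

The shoelace formula gives twice the area as |(14·20 − (-1)·1) + ((-1)·10 − 21·20) + (21·(-11) − 21·10) + (21·1 − 14·(-11))| = 415, so the area is 207.5.

415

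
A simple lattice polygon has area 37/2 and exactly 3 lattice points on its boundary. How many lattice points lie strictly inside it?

From Pick's theorem, I = A − B/2 + 1 = 37/2 − 3/2 + 1 = 18.

18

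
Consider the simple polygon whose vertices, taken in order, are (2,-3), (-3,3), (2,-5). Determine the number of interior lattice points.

4

By the shoelace formula, twice the signed area is |(2·3 − (-3)·(-3)) + ((-3)·(-5) − 2·3) + (2·(-3) − 2·(-5))| = 10, so the area is 5.
Summing gcd(|Δx|,|Δy|) over the edges gives the boundary count: gcd(5,6) + gcd(5,8) + gcd(0,2) = 1+1+2 = 4.
Pick's theorem gives I = A − B/2 + 1 = 5 − 4/2 + 1 = 4.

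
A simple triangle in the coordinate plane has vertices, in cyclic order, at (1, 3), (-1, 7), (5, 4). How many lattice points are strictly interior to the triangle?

7

Using the shoelace formula, 2A = |(1·7 − (-1)·3) + ((-1)·4 − 5·7) + (5·3 − 1·4)| = 18, so the area is 9.
Along each edge there are gcd(|Δx|,|Δy|)+1 lattice points, so counting each shared vertex once the boundary has gcd(2,4) + gcd(6,3) + gcd(4,1) = 2+3+1 = 6.
By Pick's theorem A = I + B/2 − 1, so I = 9 − 6/2 + 1 = 7.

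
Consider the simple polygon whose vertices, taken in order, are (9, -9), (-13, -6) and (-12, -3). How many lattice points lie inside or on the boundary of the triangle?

By the shoelace formula, twice the signed area is |(9·(-6) − (-13)·(-9)) + ((-13)·(-3) − (-12)·(-6)) + ((-12)·(-9) − 9·(-3))| = 69, so the area is 69/2.
Along each edge there are gcd(|Δx|,|Δy|)+1 lattice points, so counting each shared vertex once the boundary has gcd(22,3) + gcd(1,3) + gcd(21,6) = 1+1+3 = 5.
Pick's theorem gives I = A − B/2 + 1 = 69/2 − 5/2 + 1 = 33, so the closed region contains I + B = 33 + 5 = 38 lattice points.

38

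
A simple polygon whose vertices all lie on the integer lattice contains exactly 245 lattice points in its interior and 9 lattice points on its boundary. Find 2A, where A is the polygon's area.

497

By Pick's theorem, A = I + B/2 − 1 = 245 + 9/2 − 1 = 497/2.
Hence 2A = 497.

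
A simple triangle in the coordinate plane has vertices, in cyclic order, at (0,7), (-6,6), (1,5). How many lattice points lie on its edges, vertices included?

The number of boundary lattice points is Σ gcd(|Δx|,|Δy|) = gcd(6,1) + gcd(7,1) + gcd(1,2) = 1+1+1 = 3.

3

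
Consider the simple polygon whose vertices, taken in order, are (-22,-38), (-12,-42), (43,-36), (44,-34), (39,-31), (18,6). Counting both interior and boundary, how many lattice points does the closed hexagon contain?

1521

The shoelace formula gives twice the area as |[(-22)·(-42) − (-12)·(-38)] + [(-12)·(-36) − 43·(-42)] + [43·(-34) − 44·(-36)] + [44·(-31) − 39·(-34)] + [39·6 − 18·(-31)] + [18·(-38) − (-22)·6]| = 3030, so the area is 1515.
Summing gcd(|Δx|,|Δy|) over the edges gives the boundary count: gcd(10,4) + gcd(55,6) + gcd(1,2) + gcd(5,3) + gcd(21,37) + gcd(40,44) = 2+1+1+1+1+4 = 10.
Pick's theorem gives I = A − B/2 + 1 = 1515 − 10/2 + 1 = 1511, so the closed region contains I + B = 1511 + 10 = 1521 lattice points.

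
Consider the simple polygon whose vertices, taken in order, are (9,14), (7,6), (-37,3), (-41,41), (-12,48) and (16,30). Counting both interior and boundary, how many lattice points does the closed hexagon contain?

By the shoelace formula, twice the signed area is |[9·6 − 7·14] + [7·3 − (-37)·6] + [(-37)·41 − (-41)·3] + [(-41)·48 − (-12)·41] + [(-12)·30 − 16·48] + [16·14 − 9·30]| = 3845, so the area is 1922.5.
The number of boundary lattice points is Σ gcd(|Δx|,|Δy|) = gcd(2,8) + gcd(44,3) + gcd(4,38) + gcd(29,7) + gcd(28,18) + gcd(7,16) = 2+1+2+1+2+1 = 9.
Pick's theorem gives I = A − B/2 + 1 = 1922.5 − 9/2 + 1 = 1919, so the closed region contains I + B = 1919 + 9 = 1928 lattice points.

1928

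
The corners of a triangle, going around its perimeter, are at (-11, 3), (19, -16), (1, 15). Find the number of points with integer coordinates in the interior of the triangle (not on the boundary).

By the shoelace formula, twice the signed area is |((-11)·(-16) − 19·3) + (19·15 − 1·(-16)) + (1·3 − (-11)·15)| = 588, so the area is 294.
Along each edge there are gcd(|Δx|,|Δy|)+1 lattice points, so counting each shared vertex once the boundary has gcd(30,19) + gcd(18,31) + gcd(12,12) = 1+1+12 = 14.
By Pick's theorem A = I + B/2 − 1, so I = 294 − 14/2 + 1 = 288.

288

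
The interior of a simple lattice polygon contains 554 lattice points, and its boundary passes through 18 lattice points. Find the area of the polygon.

By Pick's theorem, A = I + B/2 − 1 = 554 + 18/2 − 1 = 562.

562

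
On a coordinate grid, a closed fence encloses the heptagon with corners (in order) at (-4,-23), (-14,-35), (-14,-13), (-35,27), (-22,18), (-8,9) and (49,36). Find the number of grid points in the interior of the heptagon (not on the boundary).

1548

Using the shoelace formula, 2A = |((-4)·(-35) − (-14)·(-23)) + ((-14)·(-13) − (-14)·(-35)) + ((-14)·27 − (-35)·(-13)) + ((-35)·18 − (-22)·27) + ((-22)·9 − (-8)·18) + ((-8)·36 − 49·9) + (49·(-23) − (-4)·36)| = 3125, so the area is 3125/2.
Along each edge there are gcd(|Δx|,|Δy|)+1 lattice points, so counting each shared vertex once the boundary has gcd(10,12) + gcd(0,22) + gcd(21,40) + gcd(13,9) + gcd(14,9) + gcd(57,27) + gcd(53,59) = 2+22+1+1+1+3+1 = 31.
By Pick's theorem A = I + B/2 − 1, so I = 3125/2 − 31/2 + 1 = 1548.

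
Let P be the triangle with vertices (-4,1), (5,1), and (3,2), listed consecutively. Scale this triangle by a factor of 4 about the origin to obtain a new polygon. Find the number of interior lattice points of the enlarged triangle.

By the shoelace formula, twice the signed area is |[(-4)·1 − 5·1] + [5·2 − 3·1] + [3·1 − (-4)·2]| = 9, so the area is 9/2.
Summing gcd(|Δx|,|Δy|) over the edges gives the boundary count: gcd(9,0) + gcd(2,1) + gcd(7,1) = 9+1+1 = 11.
Scaling by 4 multiplies the area by 4² = 16 (so the new area is 72) and multiplies the boundary lattice-point count by 4, giving 44.
By Pick's theorem, the interior count of the dilated polygon is 72 − 44/2 + 1 = 51.

51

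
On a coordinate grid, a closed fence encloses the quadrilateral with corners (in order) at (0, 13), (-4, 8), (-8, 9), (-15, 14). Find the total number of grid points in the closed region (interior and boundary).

The shoelace formula gives twice the area as |[0·8 − (-4)·13] + [(-4)·9 − (-8)·8] + [(-8)·14 − (-15)·9] + [(-15)·13 − 0·14]| = 92, so the area is 46.
Along each edge there are gcd(|Δx|,|Δy|)+1 lattice points, so counting each shared vertex once the boundary has gcd(4,5) + gcd(4,1) + gcd(7,5) + gcd(15,1) = 1+1+1+1 = 4.
Pick's theorem gives I = A − B/2 + 1 = 46 − 4/2 + 1 = 45, so the closed region contains I + B = 45 + 4 = 49 lattice points.

49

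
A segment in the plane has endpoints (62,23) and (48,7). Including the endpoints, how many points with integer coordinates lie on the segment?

The number of lattice points on a segment between lattice points is gcd(|Δx|,|Δy|) + 1 = gcd(14,16) + 1 = 2 + 1 = 3.

3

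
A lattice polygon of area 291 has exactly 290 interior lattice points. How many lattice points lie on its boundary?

4

Pick's theorem gives A = I + B/2 − 1, so B = 2(A − I + 1) = 2(291 − 290 + 1) = 4.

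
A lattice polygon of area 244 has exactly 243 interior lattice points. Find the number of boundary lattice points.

4

Pick's theorem gives A = I + B/2 − 1, so B = 2(A − I + 1) = 2(244 − 243 + 1) = 4.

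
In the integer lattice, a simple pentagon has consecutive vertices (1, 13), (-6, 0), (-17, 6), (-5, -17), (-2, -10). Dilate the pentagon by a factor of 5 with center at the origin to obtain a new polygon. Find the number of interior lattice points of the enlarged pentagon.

By the shoelace formula, twice the signed area is |[1·0 − (-6)·13] + [(-6)·6 − (-17)·0] + [(-17)·(-17) − (-5)·6] + [(-5)·(-10) − (-2)·(-17)] + [(-2)·13 − 1·(-10)]| = 361, so the area is 361/2.
Summing gcd(|Δx|,|Δy|) over the edges gives the boundary count: gcd(7,13) + gcd(11,6) + gcd(12,23) + gcd(3,7) + gcd(3,23) = 1+1+1+1+1 = 5.
Scaling by 5 multiplies the area by 5² = 25 (so the new area is 9025/2) and multiplies the boundary lattice-point count by 5, giving 25.
By Pick's theorem, the interior count of the dilated polygon is 9025/2 − 25/2 + 1 = 4501.

4501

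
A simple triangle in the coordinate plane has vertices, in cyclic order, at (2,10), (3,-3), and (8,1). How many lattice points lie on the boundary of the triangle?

Summing gcd(|Δx|,|Δy|) over the edges gives the boundary count: gcd(1,13) + gcd(5,4) + gcd(6,9) = 1+1+3 = 5.

5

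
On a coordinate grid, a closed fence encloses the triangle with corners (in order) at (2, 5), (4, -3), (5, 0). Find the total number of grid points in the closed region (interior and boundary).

10

The shoelace formula gives twice the area as |[2·(-3) − 4·5] + [4·0 − 5·(-3)] + [5·5 − 2·0]| = 14, so the area is 7.
Along each edge there are gcd(|Δx|,|Δy|)+1 lattice points, so counting each shared vertex once the boundary has gcd(2,8) + gcd(1,3) + gcd(3,5) = 2+1+1 = 4.
Pick's theorem gives I = A − B/2 + 1 = 7 − 4/2 + 1 = 6, so the closed region contains I + B = 6 + 4 = 10 lattice points.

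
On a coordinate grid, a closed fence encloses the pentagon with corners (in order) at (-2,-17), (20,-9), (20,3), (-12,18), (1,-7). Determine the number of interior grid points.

507

The shoelace formula gives twice the area as |((-2)·(-9) − 20·(-17)) + (20·3 − 20·(-9)) + (20·18 − (-12)·3) + ((-12)·(-7) − 1·18) + (1·(-17) − (-2)·(-7))| = 1029, so the area is 514.5.
Along each edge there are gcd(|Δx|,|Δy|)+1 lattice points, so counting each shared vertex once the boundary has gcd(22,8) + gcd(0,12) + gcd(32,15) + gcd(13,25) + gcd(3,10) = 2+12+1+1+1 = 17.
By Pick's theorem A = I + B/2 − 1, so I = 514.5 − 17/2 + 1 = 507.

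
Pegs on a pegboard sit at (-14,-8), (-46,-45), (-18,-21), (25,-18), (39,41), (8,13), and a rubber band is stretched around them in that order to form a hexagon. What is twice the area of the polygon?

3291

The shoelace formula gives twice the area as |[(-14)·(-45) − (-46)·(-8)] + [(-46)·(-21) − (-18)·(-45)] + [(-18)·(-18) − 25·(-21)] + [25·41 − 39·(-18)] + [39·13 − 8·41] + [8·(-8) − (-14)·13]| = 3291, so the area is 3291/2.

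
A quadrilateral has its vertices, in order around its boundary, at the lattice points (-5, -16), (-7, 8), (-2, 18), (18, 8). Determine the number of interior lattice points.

417

Using the shoelace formula, 2A = |((-5)·8 − (-7)·(-16)) + ((-7)·18 − (-2)·8) + ((-2)·8 − 18·18) + (18·(-16) − (-5)·8)| = 850, so the area is 425.
Summing gcd(|Δx|,|Δy|) over the edges gives the boundary count: gcd(2,24) + gcd(5,10) + gcd(20,10) + gcd(23,24) = 2+5+10+1 = 18.
Pick's theorem gives I = A − B/2 + 1 = 425 − 18/2 + 1 = 417.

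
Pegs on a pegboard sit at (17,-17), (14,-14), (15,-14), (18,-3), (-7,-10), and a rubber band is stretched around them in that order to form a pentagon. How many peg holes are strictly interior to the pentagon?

By the shoelace formula, twice the signed area is |(17·(-14) − 14·(-17)) + (14·(-14) − 15·(-14)) + (15·(-3) − 18·(-14)) + (18·(-10) − (-7)·(-3)) + ((-7)·(-17) − 17·(-10))| = 309, so the area is 309/2.
Summing gcd(|Δx|,|Δy|) over the edges gives the boundary count: gcd(3,3) + gcd(1,0) + gcd(3,11) + gcd(25,7) + gcd(24,7) = 3+1+1+1+1 = 7.
Pick's theorem gives I = A − B/2 + 1 = 309/2 − 7/2 + 1 = 152.

152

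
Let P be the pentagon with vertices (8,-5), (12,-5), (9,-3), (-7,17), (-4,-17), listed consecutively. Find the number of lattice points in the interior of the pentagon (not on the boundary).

242

By the shoelace formula, twice the signed area is |(8·(-5) − 12·(-5)) + (12·(-3) − 9·(-5)) + (9·17 − (-7)·(-3)) + ((-7)·(-17) − (-4)·17) + ((-4)·(-5) − 8·(-17))| = 504, so the area is 252.
Summing gcd(|Δx|,|Δy|) over the edges gives the boundary count: gcd(4,0) + gcd(3,2) + gcd(16,20) + gcd(3,34) + gcd(12,12) = 4+1+4+1+12 = 22.
Pick's theorem gives I = A − B/2 + 1 = 252 − 22/2 + 1 = 242.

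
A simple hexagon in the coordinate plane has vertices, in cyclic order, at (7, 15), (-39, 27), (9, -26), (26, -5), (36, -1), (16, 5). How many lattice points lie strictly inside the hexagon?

The shoelace formula gives twice the area as |[7·27 − (-39)·15] + [(-39)·(-26) − 9·27] + [9·(-5) − 26·(-26)] + [26·(-1) − 36·(-5)] + [36·5 − 16·(-1)] + [16·15 − 7·5]| = 2731, so the area is 2731/2.
The number of boundary lattice points is Σ gcd(|Δx|,|Δy|) = gcd(46,12) + gcd(48,53) + gcd(17,21) + gcd(10,4) + gcd(20,6) + gcd(9,10) = 2+1+1+2+2+1 = 9.
Pick's theorem gives I = A − B/2 + 1 = 2731/2 − 9/2 + 1 = 1362.

1362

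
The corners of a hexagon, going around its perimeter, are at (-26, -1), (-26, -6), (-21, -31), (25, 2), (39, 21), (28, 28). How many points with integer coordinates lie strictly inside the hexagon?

The shoelace formula gives twice the area as |[(-26)·(-6) − (-26)·(-1)] + [(-26)·(-31) − (-21)·(-6)] + [(-21)·2 − 25·(-31)] + [25·21 − 39·2] + [39·28 − 28·21] + [28·(-1) − (-26)·28]| = 3194, so the area is 1597.
Summing gcd(|Δx|,|Δy|) over the edges gives the boundary count: gcd(0,5) + gcd(5,25) + gcd(46,33) + gcd(14,19) + gcd(11,7) + gcd(54,29) = 5+5+1+1+1+1 = 14.
Pick's theorem gives I = A − B/2 + 1 = 1597 − 14/2 + 1 = 1591.

1591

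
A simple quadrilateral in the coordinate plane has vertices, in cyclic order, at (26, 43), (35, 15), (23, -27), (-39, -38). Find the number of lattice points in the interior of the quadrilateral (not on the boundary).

By the shoelace formula, twice the signed area is |(26·15 − 35·43) + (35·(-27) − 23·15) + (23·(-38) − (-39)·(-27)) + ((-39)·43 − 26·(-38))| = 5021, so the area is 2510.5.
The number of boundary lattice points is Σ gcd(|Δx|,|Δy|) = gcd(9,28) + gcd(12,42) + gcd(62,11) + gcd(65,81) = 1+6+1+1 = 9.
By Pick's theorem A = I + B/2 − 1, so I = 2510.5 − 9/2 + 1 = 2507.

2507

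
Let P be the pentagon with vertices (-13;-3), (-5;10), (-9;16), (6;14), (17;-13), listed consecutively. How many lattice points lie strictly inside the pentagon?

Using the shoelace formula, 2A = |((-13)·10 − (-5)·(-3)) + ((-5)·16 − (-9)·10) + ((-9)·14 − 6·16) + (6·(-13) − 17·14) + (17·(-3) − (-13)·(-13))| = 893, so the area is 893/2.
Summing gcd(|Δx|,|Δy|) over the edges gives the boundary count: gcd(8,13) + gcd(4,6) + gcd(15,2) + gcd(11,27) + gcd(30,10) = 1+2+1+1+10 = 15.
By Pick's theorem A = I + B/2 − 1, so I = 893/2 − 15/2 + 1 = 440.

440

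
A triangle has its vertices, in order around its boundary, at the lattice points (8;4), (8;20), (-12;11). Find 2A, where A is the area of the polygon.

320

By the shoelace formula, twice the signed area is |[8·20 − 8·4] + [8·11 − (-12)·20] + [(-12)·4 − 8·11]| = 320, so the area is 160.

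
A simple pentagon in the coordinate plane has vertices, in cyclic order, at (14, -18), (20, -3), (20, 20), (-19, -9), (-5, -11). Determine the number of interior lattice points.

Using the shoelace formula, 2A = |[14·(-3) − 20·(-18)] + [20·20 − 20·(-3)] + [20·(-9) − (-19)·20] + [(-19)·(-11) − (-5)·(-9)] + [(-5)·(-18) − 14·(-11)]| = 1386, so the area is 693.
Summing gcd(|Δx|,|Δy|) over the edges gives the boundary count: gcd(6,15) + gcd(0,23) + gcd(39,29) + gcd(14,2) + gcd(19,7) = 3+23+1+2+1 = 30.
By Pick's theorem A = I + B/2 − 1, so I = 693 − 30/2 + 1 = 679.

679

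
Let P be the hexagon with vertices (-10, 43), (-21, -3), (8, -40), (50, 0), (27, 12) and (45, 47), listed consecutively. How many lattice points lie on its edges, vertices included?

7

Along each edge there are gcd(|Δx|,|Δy|)+1 lattice points, so counting each shared vertex once the boundary has gcd(11,46) + gcd(29,37) + gcd(42,40) + gcd(23,12) + gcd(18,35) + gcd(55,4) = 1+1+2+1+1+1 = 7.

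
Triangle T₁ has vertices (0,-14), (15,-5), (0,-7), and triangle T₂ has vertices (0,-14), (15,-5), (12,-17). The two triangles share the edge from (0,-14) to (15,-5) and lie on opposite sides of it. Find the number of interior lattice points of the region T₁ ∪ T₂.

The union is the simple quadrilateral with vertices (0,-14), (0,-7), (15,-5), (12,-17) in order.
By the shoelace formula, twice the signed area is |(0·(-7) − 0·(-14)) + (0·(-5) − 15·(-7)) + (15·(-17) − 12·(-5)) + (12·(-14) − 0·(-17))| = 258, so the area is 129.
Summing gcd(|Δx|,|Δy|) over the edges gives the boundary count: gcd(0,7) + gcd(15,2) + gcd(3,12) + gcd(12,3) = 7+1+3+3 = 14.
By Pick's theorem I = A − B/2 + 1 = 129 − 14/2 + 1 = 123.

123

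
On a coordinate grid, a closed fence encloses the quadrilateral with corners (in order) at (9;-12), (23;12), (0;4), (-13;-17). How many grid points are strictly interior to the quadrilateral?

417

The shoelace formula gives twice the area as |(9·12 − 23·(-12)) + (23·4 − 0·12) + (0·(-17) − (-13)·4) + ((-13)·(-12) − 9·(-17))| = 837, so the area is 418.5.
Along each edge there are gcd(|Δx|,|Δy|)+1 lattice points, so counting each shared vertex once the boundary has gcd(14,24) + gcd(23,8) + gcd(13,21) + gcd(22,5) = 2+1+1+1 = 5.
Pick's theorem gives I = A − B/2 + 1 = 418.5 − 5/2 + 1 = 417.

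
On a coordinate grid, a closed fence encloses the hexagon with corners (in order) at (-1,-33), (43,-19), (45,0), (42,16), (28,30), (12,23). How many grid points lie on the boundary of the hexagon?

Along each edge there are gcd(|Δx|,|Δy|)+1 lattice points, so counting each shared vertex once the boundary has gcd(44,14) + gcd(2,19) + gcd(3,16) + gcd(14,14) + gcd(16,7) + gcd(13,56) = 2+1+1+14+1+1 = 20.

20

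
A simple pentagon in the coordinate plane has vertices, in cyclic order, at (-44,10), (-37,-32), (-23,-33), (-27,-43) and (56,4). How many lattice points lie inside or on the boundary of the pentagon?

Using the shoelace formula, 2A = |((-44)·(-32) − (-37)·10) + ((-37)·(-33) − (-23)·(-32)) + ((-23)·(-43) − (-27)·(-33)) + ((-27)·4 − 56·(-43)) + (56·10 − (-44)·4)| = 5397, so the area is 2698.5.
Summing gcd(|Δx|,|Δy|) over the edges gives the boundary count: gcd(7,42) + gcd(14,1) + gcd(4,10) + gcd(83,47) + gcd(100,6) = 7+1+2+1+2 = 13.
Pick's theorem gives I = A − B/2 + 1 = 2698.5 − 13/2 + 1 = 2693, so the closed region contains I + B = 2693 + 13 = 2706 lattice points.

2706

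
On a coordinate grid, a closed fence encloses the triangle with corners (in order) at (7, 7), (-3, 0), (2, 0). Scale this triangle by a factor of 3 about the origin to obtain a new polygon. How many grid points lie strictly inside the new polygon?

The shoelace formula gives twice the area as |(7·0 − (-3)·7) + ((-3)·0 − 2·0) + (2·7 − 7·0)| = 35, so the area is 35/2.
The number of boundary lattice points is Σ gcd(|Δx|,|Δy|) = gcd(10,7) + gcd(5,0) + gcd(5,7) = 1+5+1 = 7.
Scaling by 3 multiplies the area by 3² = 9 (so the new area is 315/2) and multiplies the boundary lattice-point count by 3, giving 21.
By Pick's theorem, the interior count of the dilated polygon is 315/2 − 21/2 + 1 = 148.

148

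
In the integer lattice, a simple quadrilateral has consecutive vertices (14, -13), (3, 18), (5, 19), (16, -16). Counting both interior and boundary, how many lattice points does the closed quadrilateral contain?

By the shoelace formula, twice the signed area is |(14·18 − 3·(-13)) + (3·19 − 5·18) + (5·(-16) − 16·19) + (16·(-13) − 14·(-16))| = 110, so the area is 55.
Summing gcd(|Δx|,|Δy|) over the edges gives the boundary count: gcd(11,31) + gcd(2,1) + gcd(11,35) + gcd(2,3) = 1+1+1+1 = 4.
Pick's theorem gives I = A − B/2 + 1 = 55 − 4/2 + 1 = 54, so the closed region contains I + B = 54 + 4 = 58 lattice points.

58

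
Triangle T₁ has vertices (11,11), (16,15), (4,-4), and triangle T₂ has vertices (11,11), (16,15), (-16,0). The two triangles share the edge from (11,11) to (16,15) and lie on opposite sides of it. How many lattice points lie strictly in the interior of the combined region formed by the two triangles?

49

The union is the simple quadrilateral with vertices (11,11), (4,-4), (16,15), (-16,0) in order.
Using the shoelace formula, 2A = |[11·(-4) − 4·11] + [4·15 − 16·(-4)] + [16·0 − (-16)·15] + [(-16)·11 − 11·0]| = 100, so the area is 50.
Summing gcd(|Δx|,|Δy|) over the edges gives the boundary count: gcd(7,15) + gcd(12,19) + gcd(32,15) + gcd(27,11) = 1+1+1+1 = 4.
By Pick's theorem I = A − B/2 + 1 = 50 − 4/2 + 1 = 49.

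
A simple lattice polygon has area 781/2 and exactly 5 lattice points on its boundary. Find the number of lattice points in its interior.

From Pick's theorem, I = A − B/2 + 1 = 781/2 − 5/2 + 1 = 389.

389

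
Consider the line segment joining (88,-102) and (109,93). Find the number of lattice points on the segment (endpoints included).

4

The number of lattice points on a segment between lattice points is gcd(|Δx|,|Δy|) + 1 = gcd(21,195) + 1 = 3 + 1 = 4.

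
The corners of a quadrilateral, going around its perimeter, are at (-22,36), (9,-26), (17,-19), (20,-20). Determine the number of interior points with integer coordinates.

397

By the shoelace formula, twice the signed area is |((-22)·(-26) − 9·36) + (9·(-19) − 17·(-26)) + (17·(-20) − 20·(-19)) + (20·36 − (-22)·(-20))| = 839, so the area is 419.5.
Summing gcd(|Δx|,|Δy|) over the edges gives the boundary count: gcd(31,62) + gcd(8,7) + gcd(3,1) + gcd(42,56) = 31+1+1+14 = 47.
Pick's theorem gives I = A − B/2 + 1 = 419.5 − 47/2 + 1 = 397.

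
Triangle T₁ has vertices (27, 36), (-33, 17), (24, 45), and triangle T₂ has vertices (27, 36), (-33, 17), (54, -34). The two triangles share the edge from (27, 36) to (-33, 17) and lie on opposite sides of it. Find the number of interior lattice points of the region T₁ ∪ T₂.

The union is the simple quadrilateral with vertices (27, 36), (24, 45), (-33, 17), (54, -34) in order.
The shoelace formula gives twice the area as |(27·45 − 24·36) + (24·17 − (-33)·45) + ((-33)·(-34) − 54·17) + (54·36 − 27·(-34))| = 5310, so the area is 2655.
Along each edge there are gcd(|Δx|,|Δy|)+1 lattice points, so counting each shared vertex once the boundary has gcd(3,9) + gcd(57,28) + gcd(87,51) + gcd(27,70) = 3+1+3+1 = 8.
By Pick's theorem I = A − B/2 + 1 = 2655 − 8/2 + 1 = 2652.

2652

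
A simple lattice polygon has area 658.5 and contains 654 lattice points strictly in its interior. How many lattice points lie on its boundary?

11

Pick's theorem gives A = I + B/2 − 1, so B = 2(A − I + 1) = 2(658.5 − 654 + 1) = 11.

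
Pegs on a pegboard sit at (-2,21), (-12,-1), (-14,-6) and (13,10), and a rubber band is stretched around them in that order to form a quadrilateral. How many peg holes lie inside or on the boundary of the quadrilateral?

275

The shoelace formula gives twice the area as |[(-2)·(-1) − (-12)·21] + [(-12)·(-6) − (-14)·(-1)] + [(-14)·10 − 13·(-6)] + [13·21 − (-2)·10]| = 543, so the area is 271.5.
Summing gcd(|Δx|,|Δy|) over the edges gives the boundary count: gcd(10,22) + gcd(2,5) + gcd(27,16) + gcd(15,11) = 2+1+1+1 = 5.
Pick's theorem gives I = A − B/2 + 1 = 271.5 − 5/2 + 1 = 270, so the closed region contains I + B = 270 + 5 = 275 lattice points.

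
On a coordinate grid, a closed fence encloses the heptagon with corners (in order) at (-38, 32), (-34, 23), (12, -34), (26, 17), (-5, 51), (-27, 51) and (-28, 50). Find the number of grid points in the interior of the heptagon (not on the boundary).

2885

The shoelace formula gives twice the area as |[(-38)·23 − (-34)·32] + [(-34)·(-34) − 12·23] + [12·17 − 26·(-34)] + [26·51 − (-5)·17] + [(-5)·51 − (-27)·51] + [(-27)·50 − (-28)·51] + [(-28)·32 − (-38)·50]| = 5797, so the area is 2898.5.
The number of boundary lattice points is Σ gcd(|Δx|,|Δy|) = gcd(4,9) + gcd(46,57) + gcd(14,51) + gcd(31,34) + gcd(22,0) + gcd(1,1) + gcd(10,18) = 1+1+1+1+22+1+2 = 29.
Pick's theorem gives I = A − B/2 + 1 = 2898.5 − 29/2 + 1 = 2885.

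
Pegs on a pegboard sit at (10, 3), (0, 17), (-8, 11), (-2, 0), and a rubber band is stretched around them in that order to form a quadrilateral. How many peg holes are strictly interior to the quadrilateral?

By the shoelace formula, twice the signed area is |[10·17 − 0·3] + [0·11 − (-8)·17] + [(-8)·0 − (-2)·11] + [(-2)·3 − 10·0]| = 322, so the area is 161.
Summing gcd(|Δx|,|Δy|) over the edges gives the boundary count: gcd(10,14) + gcd(8,6) + gcd(6,11) + gcd(12,3) = 2+2+1+3 = 8.
Pick's theorem gives I = A − B/2 + 1 = 161 − 8/2 + 1 = 158.

158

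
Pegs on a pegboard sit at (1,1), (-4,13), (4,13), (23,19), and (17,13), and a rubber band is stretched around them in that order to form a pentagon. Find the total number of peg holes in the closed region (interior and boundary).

176

The shoelace formula gives twice the area as |[1·13 − (-4)·1] + [(-4)·13 − 4·13] + [4·19 − 23·13] + [23·13 − 17·19] + [17·1 − 1·13]| = 330, so the area is 165.
The number of boundary lattice points is Σ gcd(|Δx|,|Δy|) = gcd(5,12) + gcd(8,0) + gcd(19,6) + gcd(6,6) + gcd(16,12) = 1+8+1+6+4 = 20.
Pick's theorem gives I = A − B/2 + 1 = 165 − 20/2 + 1 = 156, so the closed region contains I + B = 156 + 20 = 176 lattice points.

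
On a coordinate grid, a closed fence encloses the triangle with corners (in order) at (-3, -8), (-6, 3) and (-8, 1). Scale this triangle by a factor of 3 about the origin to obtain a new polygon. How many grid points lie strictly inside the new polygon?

121

By the shoelace formula, twice the signed area is |((-3)·3 − (-6)·(-8)) + ((-6)·1 − (-8)·3) + ((-8)·(-8) − (-3)·1)| = 28, so the area is 14.
The number of boundary lattice points is Σ gcd(|Δx|,|Δy|) = gcd(3,11) + gcd(2,2) + gcd(5,9) = 1+2+1 = 4.
Scaling by 3 multiplies the area by 3² = 9 (so the new area is 126) and multiplies the boundary lattice-point count by 3, giving 12.
By Pick's theorem, the interior count of the dilated polygon is 126 − 12/2 + 1 = 121.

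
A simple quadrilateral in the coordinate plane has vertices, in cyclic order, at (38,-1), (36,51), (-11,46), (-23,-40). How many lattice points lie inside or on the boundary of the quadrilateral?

3620

Using the shoelace formula, 2A = |[38·51 − 36·(-1)] + [36·46 − (-11)·51] + [(-11)·(-40) − (-23)·46] + [(-23)·(-1) − 38·(-40)]| = 7232, so the area is 3616.
The number of boundary lattice points is Σ gcd(|Δx|,|Δy|) = gcd(2,52) + gcd(47,5) + gcd(12,86) + gcd(61,39) = 2+1+2+1 = 6.
Pick's theorem gives I = A − B/2 + 1 = 3616 − 6/2 + 1 = 3614, so the closed region contains I + B = 3614 + 6 = 3620 lattice points.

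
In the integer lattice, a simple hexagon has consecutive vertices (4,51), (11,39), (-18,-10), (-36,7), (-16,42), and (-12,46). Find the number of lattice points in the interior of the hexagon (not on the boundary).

Using the shoelace formula, 2A = |(4·39 − 11·51) + (11·(-10) − (-18)·39) + ((-18)·7 − (-36)·(-10)) + ((-36)·42 − (-16)·7) + ((-16)·46 − (-12)·42) + ((-12)·51 − 4·46)| = 2727, so the area is 1363.5.
Summing gcd(|Δx|,|Δy|) over the edges gives the boundary count: gcd(7,12) + gcd(29,49) + gcd(18,17) + gcd(20,35) + gcd(4,4) + gcd(16,5) = 1+1+1+5+4+1 = 13.
Pick's theorem gives I = A − B/2 + 1 = 1363.5 − 13/2 + 1 = 1358.

1358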